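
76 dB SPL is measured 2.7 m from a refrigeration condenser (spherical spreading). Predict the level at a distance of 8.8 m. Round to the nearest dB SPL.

Spherical spreading from a point source gives a 20·log₁₀(r₂/r₁) drop.
L₂ = 76 − 20·log₁₀(8.8/2.7) = 76 − 10.262 = 65.74 dB SPL.

66 dB SPL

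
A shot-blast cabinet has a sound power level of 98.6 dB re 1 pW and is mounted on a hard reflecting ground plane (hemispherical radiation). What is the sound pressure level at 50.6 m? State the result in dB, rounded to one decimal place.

56.5 dB

The power spreads over a hemisphere of area 2π·r², so L_p = L_w − 10·log₁₀(2π·r²).
2π·r² = 1.609e+04 m², 10·log₁₀ of that is 42.065 dB.
L_p = 98.6 − 42.065 = 56.54 dB.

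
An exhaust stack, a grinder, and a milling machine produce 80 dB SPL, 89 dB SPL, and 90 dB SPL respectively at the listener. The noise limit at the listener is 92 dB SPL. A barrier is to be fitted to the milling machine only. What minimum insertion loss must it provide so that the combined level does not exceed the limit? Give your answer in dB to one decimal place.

1.6 dB

Everything except the milling machine sums to 10^(80/10) + 10^(89/10) = 8.943e+08 in linear terms, 89.51 dB SPL.
To meet 92 dB SPL overall, the treated milling machine may contribute at most 10^(92/10) − 8.943e+08 = 6.906e+08, i.e. 88.39 dB SPL.
Required insertion loss = 90 − 88.39 = 1.61 dB.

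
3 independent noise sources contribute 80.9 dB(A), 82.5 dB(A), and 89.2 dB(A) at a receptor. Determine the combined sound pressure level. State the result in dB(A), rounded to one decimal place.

For uncorrelated sources the intensities add, so convert each level to linear form, sum, and take 10·log₁₀ of the total.
Σ 10^(L/10) = 10^(80.9/10) + 10^(82.5/10) + 10^(89.2/10) = 1.133e+09.
L_total = 10·log₁₀(1.133e+09) = 90.54 dB(A).

90.5 dB(A)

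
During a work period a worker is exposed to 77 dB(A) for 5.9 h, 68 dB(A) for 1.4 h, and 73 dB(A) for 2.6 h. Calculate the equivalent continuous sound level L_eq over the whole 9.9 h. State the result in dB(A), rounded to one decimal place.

75.6 dB(A)

L_eq = 10·log₁₀[(1/T)·Σ tᵢ·10^(Lᵢ/10)] with T = 9.9 h.
Σ tᵢ·10^(Lᵢ/10) = 5.9·10^(77/10) + 1.4·10^(68/10) + 2.6·10^(73/10) = 3.564e+08.
L_eq = 10·log₁₀(3.564e+08/9.9) = 75.56 dB(A).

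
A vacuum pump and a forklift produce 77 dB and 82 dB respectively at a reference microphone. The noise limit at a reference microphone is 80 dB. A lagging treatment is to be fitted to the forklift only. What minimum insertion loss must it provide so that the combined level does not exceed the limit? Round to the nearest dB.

Fixed contribution from the other source: Σ 10^(L/10) = 10^(77/10) = 5.012e+07 (77.00 dB).
The limit corresponds to 10^(80/10) = 1.000e+08; subtracting the fixed part leaves 4.988e+07 for the forklift, i.e. 76.98 dB.
So the forklift must be reduced from 82 to 76.98 dB: IL = 5.02 dB.

5 dB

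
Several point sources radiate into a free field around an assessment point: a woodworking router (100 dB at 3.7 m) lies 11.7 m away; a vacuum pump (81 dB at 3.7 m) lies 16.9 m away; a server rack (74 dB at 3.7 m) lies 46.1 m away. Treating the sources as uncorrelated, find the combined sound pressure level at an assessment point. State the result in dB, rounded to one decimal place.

90.0 dB

Apply inverse-square spreading to bring every level to the receiver, then sum 10^(L/10).
woodworking router: 100 − 20·log₁₀(11.7/3.7) = 100 − 10.00 = 90.00 dB.
vacuum pump: 81 − 20·log₁₀(16.9/3.7) = 81 − 13.19 = 67.81 dB.
server rack: 74 − 20·log₁₀(46.1/3.7) = 74 − 21.91 = 52.09 dB.
Σ 10^(L/10) = 1.006e+09 → L_total = 10·log₁₀(1.006e+09) = 90.03 dB.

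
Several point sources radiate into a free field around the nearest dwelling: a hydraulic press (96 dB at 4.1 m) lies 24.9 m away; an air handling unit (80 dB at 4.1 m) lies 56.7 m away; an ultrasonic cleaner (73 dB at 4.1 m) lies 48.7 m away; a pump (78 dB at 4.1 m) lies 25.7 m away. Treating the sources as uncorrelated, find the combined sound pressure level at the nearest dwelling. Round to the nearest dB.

80 dB

Propagate each source to the receiver with L = L_ref − 20·log₁₀(r/r_ref), then add intensities.
hydraulic press: 96 − 20·log₁₀(24.9/4.1) = 96 − 15.67 = 80.33 dB.
air handling unit: 80 − 20·log₁₀(56.7/4.1) = 80 − 22.82 = 57.18 dB.
ultrasonic cleaner: 73 − 20·log₁₀(48.7/4.1) = 73 − 21.49 = 51.51 dB.
pump: 78 − 20·log₁₀(25.7/4.1) = 78 − 15.94 = 62.06 dB.
Σ 10^(L/10) = 1.102e+08 → L_total = 10·log₁₀(1.102e+08) = 80.42 dB.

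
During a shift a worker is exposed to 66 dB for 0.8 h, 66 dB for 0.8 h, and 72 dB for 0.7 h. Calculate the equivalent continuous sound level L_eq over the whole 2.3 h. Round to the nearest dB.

L_eq = 10·log₁₀[(1/T)·Σ tᵢ·10^(Lᵢ/10)] with T = 2.3 h.
Σ tᵢ·10^(Lᵢ/10) = 0.8·10^(66/10) + 0.8·10^(66/10) + 0.7·10^(72/10) = 1.746e+07.
L_eq = 10·log₁₀(1.746e+07/2.3) = 68.80 dB.

69 dB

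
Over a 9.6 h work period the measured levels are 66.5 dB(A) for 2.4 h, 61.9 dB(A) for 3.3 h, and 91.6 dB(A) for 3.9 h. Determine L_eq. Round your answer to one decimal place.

Weight each interval's intensity by its duration and average over T = 9.6 h:
Σ tᵢ·10^(Lᵢ/10) = 2.4·10^(66.5/10) + 3.3·10^(61.9/10) + 3.9·10^(91.6/10) = 5.653e+09.
L_eq = 10·log₁₀(5.653e+09/9.6) = 87.70 dB(A).

87.7 dB(A)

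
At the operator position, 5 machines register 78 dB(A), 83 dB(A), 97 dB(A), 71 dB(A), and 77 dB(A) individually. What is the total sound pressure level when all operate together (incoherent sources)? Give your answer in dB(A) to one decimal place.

For uncorrelated sources the intensities add, so convert each level to linear form, sum, and take 10·log₁₀ of the total.
Σ 10^(L/10) = 10^(78/10) + 10^(83/10) + 10^(97/10) + 10^(71/10) + 10^(77/10) = 5.337e+09.
L_total = 10·log₁₀(5.337e+09) = 97.27 dB(A).

97.3 dB(A)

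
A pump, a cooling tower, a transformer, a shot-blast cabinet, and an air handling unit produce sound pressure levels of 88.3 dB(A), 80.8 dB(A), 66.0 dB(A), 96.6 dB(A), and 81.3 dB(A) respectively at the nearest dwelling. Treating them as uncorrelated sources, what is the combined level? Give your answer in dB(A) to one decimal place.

97.4 dB(A)

For uncorrelated sources the intensities add, so convert each level to linear form, sum, and take 10·log₁₀ of the total.
Σ 10^(L/10) = 10^(88.3/10) + 10^(80.8/10) + 10^(66.0/10) + 10^(96.6/10) + 10^(81.3/10) = 5.506e+09.
L_total = 10·log₁₀(5.506e+09) = 97.41 dB(A).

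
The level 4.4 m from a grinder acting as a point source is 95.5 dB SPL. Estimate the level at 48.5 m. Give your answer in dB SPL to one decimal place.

74.7 dB SPL

Spherical spreading from a point source gives a 20·log₁₀(r₂/r₁) drop.
L₂ = 95.5 − 20·log₁₀(48.5/4.4) = 95.5 − 20.846 = 74.65 dB SPL.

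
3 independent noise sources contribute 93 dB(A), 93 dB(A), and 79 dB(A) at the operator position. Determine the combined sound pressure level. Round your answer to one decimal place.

Incoherent sources combine by intensity addition: L_total = 10·log₁₀(Σ 10^(L_i/10)).
Σ 10^(L/10) = 10^(93/10) + 10^(93/10) + 10^(79/10) = 4.070e+09.
L_total = 10·log₁₀(4.070e+09) = 96.10 dB(A).

96.1 dB(A)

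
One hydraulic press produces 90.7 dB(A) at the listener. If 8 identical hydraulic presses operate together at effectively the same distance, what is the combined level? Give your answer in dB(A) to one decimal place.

L_total = L₁ + 10·log₁₀ N for N identical incoherent sources.
L_total = 90.7 + 10·log₁₀(8) = 90.7 + 9.031 = 99.73 dB(A).

99.7 dB(A)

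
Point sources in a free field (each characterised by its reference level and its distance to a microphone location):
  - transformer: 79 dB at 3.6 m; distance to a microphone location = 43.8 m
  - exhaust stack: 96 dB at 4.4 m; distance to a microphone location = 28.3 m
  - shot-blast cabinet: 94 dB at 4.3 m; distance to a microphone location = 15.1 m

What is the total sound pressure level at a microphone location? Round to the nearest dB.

Propagate each source to the receiver with L = L_ref − 20·log₁₀(r/r_ref), then add intensities.
transformer: 79 − 20·log₁₀(43.8/3.6) = 79 − 21.70 = 57.30 dB.
exhaust stack: 96 − 20·log₁₀(28.3/4.4) = 96 − 16.17 = 79.83 dB.
shot-blast cabinet: 94 − 20·log₁₀(15.1/4.3) = 94 − 10.91 = 83.09 dB.
Σ 10^(L/10) = 3.005e+08 → L_total = 10·log₁₀(3.005e+08) = 84.78 dB.

85 dB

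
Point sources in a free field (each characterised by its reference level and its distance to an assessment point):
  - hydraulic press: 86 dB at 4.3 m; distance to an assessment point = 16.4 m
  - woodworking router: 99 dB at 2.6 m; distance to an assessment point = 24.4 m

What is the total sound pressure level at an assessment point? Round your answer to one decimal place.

Propagate each source to the receiver with L = L_ref − 20·log₁₀(r/r_ref), then add intensities.
hydraulic press: 86 − 20·log₁₀(16.4/4.3) = 86 − 11.63 = 74.37 dB.
woodworking router: 99 − 20·log₁₀(24.4/2.6) = 99 − 19.45 = 79.55 dB.
Σ 10^(L/10) = 1.176e+08 → L_total = 10·log₁₀(1.176e+08) = 80.70 dB.

80.7 dB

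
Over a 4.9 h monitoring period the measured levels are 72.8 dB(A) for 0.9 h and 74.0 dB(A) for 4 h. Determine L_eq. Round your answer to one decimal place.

Weight each interval's intensity by its duration and average over T = 4.9 h:
Σ tᵢ·10^(Lᵢ/10) = 0.9·10^(72.8/10) + 4·10^(74.0/10) = 1.176e+08.
L_eq = 10·log₁₀(1.176e+08/4.9) = 73.80 dB(A).

73.8 dB(A)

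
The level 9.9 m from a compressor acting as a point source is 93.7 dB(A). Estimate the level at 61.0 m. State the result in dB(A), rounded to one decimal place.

77.9 dB(A)

Point-source attenuation: ΔL = 20·log₁₀(r₂/r₁) = 20·log₁₀(61.0/9.9) = 15.794 dB.
L₂ = 93.7 − 20·log₁₀(61.0/9.9) = 93.7 − 15.794 = 77.91 dB(A).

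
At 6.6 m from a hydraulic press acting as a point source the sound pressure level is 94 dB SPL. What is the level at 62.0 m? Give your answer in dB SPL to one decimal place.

74.5 dB SPL

Spherical spreading from a point source gives a 20·log₁₀(r₂/r₁) drop.
L₂ = 94 − 20·log₁₀(62.0/6.6) = 94 − 19.457 = 74.54 dB SPL.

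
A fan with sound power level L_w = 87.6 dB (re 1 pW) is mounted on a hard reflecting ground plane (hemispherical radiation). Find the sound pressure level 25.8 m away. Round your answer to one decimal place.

51.4 dB

L_p = L_w − 10·log₁₀(2π·r²) with r = 25.8 m.
2π·r² = 4182 m², 10·log₁₀ of that is 36.214 dB.
L_p = 87.6 − 36.214 = 51.39 dB.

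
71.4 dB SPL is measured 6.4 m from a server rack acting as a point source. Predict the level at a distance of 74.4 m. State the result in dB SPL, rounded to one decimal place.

Point-source attenuation: ΔL = 20·log₁₀(r₂/r₁) = 20·log₁₀(74.4/6.4) = 21.308 dB.
L₂ = 71.4 − 20·log₁₀(74.4/6.4) = 71.4 − 21.308 = 50.09 dB SPL.

50.1 dB SPL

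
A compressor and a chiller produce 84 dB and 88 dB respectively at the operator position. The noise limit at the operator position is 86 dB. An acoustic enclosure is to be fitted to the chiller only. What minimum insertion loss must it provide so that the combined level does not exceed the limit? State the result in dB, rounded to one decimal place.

6.3 dB

Fixed contribution from the other source: Σ 10^(L/10) = 10^(84/10) = 2.512e+08 (84.00 dB).
The limit corresponds to 10^(86/10) = 3.981e+08; subtracting the fixed part leaves 1.469e+08 for the chiller, i.e. 81.67 dB.
Required insertion loss = 88 − 81.67 = 6.33 dB.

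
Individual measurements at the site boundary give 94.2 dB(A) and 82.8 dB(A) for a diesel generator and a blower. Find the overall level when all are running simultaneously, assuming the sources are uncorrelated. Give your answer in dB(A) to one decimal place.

94.5 dB(A)

Incoherent sources combine by intensity addition: L_total = 10·log₁₀(Σ 10^(L_i/10)).
Σ 10^(L/10) = 10^(94.2/10) + 10^(82.8/10) = 2.821e+09.
L_total = 10·log₁₀(2.821e+09) = 94.50 dB(A).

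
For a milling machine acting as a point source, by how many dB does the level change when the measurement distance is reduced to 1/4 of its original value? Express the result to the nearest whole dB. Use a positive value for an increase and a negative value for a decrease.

+12 dB

A point source loses 6 dB per doubling of distance; generally ΔL = −20·log₁₀(r₂/r₁).
ΔL = −20·log₁₀(0.25) = +12.04 dB.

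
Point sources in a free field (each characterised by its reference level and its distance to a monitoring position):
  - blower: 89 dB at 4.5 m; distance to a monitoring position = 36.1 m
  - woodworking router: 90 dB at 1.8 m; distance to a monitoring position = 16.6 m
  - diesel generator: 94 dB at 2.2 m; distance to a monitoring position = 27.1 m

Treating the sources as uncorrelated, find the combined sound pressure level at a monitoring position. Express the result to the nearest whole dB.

76 dB

Propagate each source to the receiver with L = L_ref − 20·log₁₀(r/r_ref), then add intensities.
blower: 89 − 20·log₁₀(36.1/4.5) = 89 − 18.09 = 70.91 dB.
woodworking router: 90 − 20·log₁₀(16.6/1.8) = 90 − 19.30 = 70.70 dB.
diesel generator: 94 − 20·log₁₀(27.1/2.2) = 94 − 21.81 = 72.19 dB.
Σ 10^(L/10) = 4.065e+07 → L_total = 10·log₁₀(4.065e+07) = 76.09 dB.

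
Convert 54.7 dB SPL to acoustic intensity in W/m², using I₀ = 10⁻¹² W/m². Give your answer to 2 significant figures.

3.0e-07 W/m²

L = 10·log₁₀(I/I₀) ⇒ I = I₀·10^(L/10) = 10⁻¹² × 10^5.47.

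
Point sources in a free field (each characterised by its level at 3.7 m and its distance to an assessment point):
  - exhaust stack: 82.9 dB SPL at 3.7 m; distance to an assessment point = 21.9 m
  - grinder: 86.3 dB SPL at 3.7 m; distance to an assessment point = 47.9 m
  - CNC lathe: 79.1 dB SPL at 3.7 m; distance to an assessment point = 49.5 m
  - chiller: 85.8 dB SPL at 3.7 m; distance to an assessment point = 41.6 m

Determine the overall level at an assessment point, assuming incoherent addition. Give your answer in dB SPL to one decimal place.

70.6 dB SPL

First find each source's level at the receiver (point-source: −20·log₁₀(r/r_ref)), then combine on an intensity basis.
exhaust stack: 82.9 − 20·log₁₀(21.9/3.7) = 82.9 − 15.44 = 67.46 dB SPL.
grinder: 86.3 − 20·log₁₀(47.9/3.7) = 86.3 − 22.24 = 64.06 dB SPL.
CNC lathe: 79.1 − 20·log₁₀(49.5/3.7) = 79.1 − 22.53 = 56.57 dB SPL.
chiller: 85.8 − 20·log₁₀(41.6/3.7) = 85.8 − 21.02 = 64.78 dB SPL.
Σ 10^(L/10) = 1.157e+07 → L_total = 10·log₁₀(1.157e+07) = 70.63 dB SPL.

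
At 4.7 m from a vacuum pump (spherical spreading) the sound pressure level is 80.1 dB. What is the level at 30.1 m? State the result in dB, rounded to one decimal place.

64.0 dB

Point-source attenuation: ΔL = 20·log₁₀(r₂/r₁) = 20·log₁₀(30.1/4.7) = 16.129 dB.
L₂ = 80.1 − 20·log₁₀(30.1/4.7) = 80.1 − 16.129 = 63.97 dB.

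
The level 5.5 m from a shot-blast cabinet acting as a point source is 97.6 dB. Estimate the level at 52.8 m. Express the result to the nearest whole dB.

Spherical spreading from a point source gives a 20·log₁₀(r₂/r₁) drop.
L₂ = 97.6 − 20·log₁₀(52.8/5.5) = 97.6 − 19.645 = 77.95 dB.

78 dB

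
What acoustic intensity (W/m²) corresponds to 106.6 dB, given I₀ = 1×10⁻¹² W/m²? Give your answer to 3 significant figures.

0.0457 W/m²

L = 10·log₁₀(I/I₀) ⇒ I = I₀·10^(L/10) = 10⁻¹² × 10^10.66.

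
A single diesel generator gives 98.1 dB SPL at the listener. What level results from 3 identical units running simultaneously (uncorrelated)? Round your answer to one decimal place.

102.9 dB SPL

N identical incoherent sources raise the level by 10·log₁₀ N.
L_total = 98.1 + 10·log₁₀(3) = 98.1 + 4.771 = 102.87 dB SPL.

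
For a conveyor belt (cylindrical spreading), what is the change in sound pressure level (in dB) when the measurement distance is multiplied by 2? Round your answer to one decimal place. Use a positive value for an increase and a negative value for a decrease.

Line-source spreading: ΔL = −10·log₁₀(r₂/r₁).
ΔL = −10·log₁₀(2) = -3.01 dB.

-3.0 dB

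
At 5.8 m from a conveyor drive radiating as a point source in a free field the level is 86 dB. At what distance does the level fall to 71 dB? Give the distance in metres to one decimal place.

32.6 m

The 15.0 dB drop corresponds to a distance ratio of 10^(15.0/20) for a point source.
r₂ = 5.8·10^((86−71)/20) = 5.8·10^(15.0/20) = 32.62 m.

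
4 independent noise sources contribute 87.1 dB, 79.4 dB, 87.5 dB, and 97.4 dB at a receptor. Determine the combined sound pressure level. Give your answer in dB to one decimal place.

For uncorrelated sources the intensities add, so convert each level to linear form, sum, and take 10·log₁₀ of the total.
Σ 10^(L/10) = 10^(87.1/10) + 10^(79.4/10) + 10^(87.5/10) + 10^(97.4/10) = 6.658e+09.
L_total = 10·log₁₀(6.658e+09) = 98.23 dB.

98.2 dB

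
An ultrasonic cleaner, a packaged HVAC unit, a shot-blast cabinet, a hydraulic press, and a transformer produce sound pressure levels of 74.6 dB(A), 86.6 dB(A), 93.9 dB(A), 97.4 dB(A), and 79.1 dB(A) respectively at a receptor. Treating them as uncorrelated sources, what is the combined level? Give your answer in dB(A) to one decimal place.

99.3 dB(A)

Incoherent sources combine by intensity addition: L_total = 10·log₁₀(Σ 10^(L_i/10)).
Σ 10^(L/10) = 10^(74.6/10) + 10^(86.6/10) + 10^(93.9/10) + 10^(97.4/10) + 10^(79.1/10) = 8.517e+09.
L_total = 10·log₁₀(8.517e+09) = 99.30 dB(A).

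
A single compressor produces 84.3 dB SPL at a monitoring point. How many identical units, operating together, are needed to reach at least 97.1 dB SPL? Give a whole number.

N identical sources give L₁ + 10·log₁₀ N, so require 10·log₁₀ N ≥ 97.1 − 84.3 = 12.8 dB.
N ≥ 10^(12.8/10) = 19.055, so N = 20.

20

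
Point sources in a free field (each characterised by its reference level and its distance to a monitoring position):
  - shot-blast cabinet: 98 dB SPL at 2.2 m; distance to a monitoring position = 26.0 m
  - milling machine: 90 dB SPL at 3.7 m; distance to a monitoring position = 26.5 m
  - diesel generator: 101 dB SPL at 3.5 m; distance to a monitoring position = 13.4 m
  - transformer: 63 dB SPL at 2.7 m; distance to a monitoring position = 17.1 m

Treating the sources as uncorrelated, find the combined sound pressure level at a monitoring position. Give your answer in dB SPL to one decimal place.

89.7 dB SPL

Apply inverse-square spreading to bring every level to the receiver, then sum 10^(L/10).
shot-blast cabinet: 98 − 20·log₁₀(26.0/2.2) = 98 − 21.45 = 76.55 dB SPL.
milling machine: 90 − 20·log₁₀(26.5/3.7) = 90 − 17.10 = 72.90 dB SPL.
diesel generator: 101 − 20·log₁₀(13.4/3.5) = 101 − 11.66 = 89.34 dB SPL.
transformer: 63 − 20·log₁₀(17.1/2.7) = 63 − 16.03 = 46.97 dB SPL.
Σ 10^(L/10) = 9.236e+08 → L_total = 10·log₁₀(9.236e+08) = 89.65 dB SPL.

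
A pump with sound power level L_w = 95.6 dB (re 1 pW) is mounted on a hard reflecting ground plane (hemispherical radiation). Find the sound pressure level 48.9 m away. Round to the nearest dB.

54 dB

Free-field hemispherical radiation: L_p = L_w − 10·log₁₀(2π·r²), r = 48.9 m.
2π·r² = 1.502e+04 m², 10·log₁₀ of that is 41.768 dB.
L_p = 95.6 − 41.768 = 53.83 dB.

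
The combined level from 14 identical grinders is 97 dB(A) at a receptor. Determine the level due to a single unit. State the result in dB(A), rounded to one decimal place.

Dividing the total intensity by 14 lowers the level by 10·log₁₀ 14 = 11.461 dB: L₁ = 97 − 11.461.

85.5 dB(A)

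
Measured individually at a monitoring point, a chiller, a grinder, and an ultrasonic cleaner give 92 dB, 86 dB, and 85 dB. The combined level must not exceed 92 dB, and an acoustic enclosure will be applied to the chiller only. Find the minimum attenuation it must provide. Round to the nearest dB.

3 dB

Fixed contribution from the other sources: Σ 10^(L/10) = 10^(86/10) + 10^(85/10) = 7.143e+08 (88.54 dB).
To meet 92 dB overall, the treated chiller may contribute at most 10^(92/10) − 7.143e+08 = 8.706e+08, i.e. 89.40 dB.
So the chiller must be reduced from 92 to 89.40 dB: IL = 2.60 dB.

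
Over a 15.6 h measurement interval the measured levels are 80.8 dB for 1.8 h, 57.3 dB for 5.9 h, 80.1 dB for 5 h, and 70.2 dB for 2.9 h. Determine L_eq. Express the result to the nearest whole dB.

The energy average is taken in the linear domain: L_eq = 10·log₁₀[(Σ tᵢ·10^(Lᵢ/10))/T], T = 15.6 h.
Σ tᵢ·10^(Lᵢ/10) = 1.8·10^(80.8/10) + 5.9·10^(57.3/10) + 5·10^(80.1/10) + 2.9·10^(70.2/10) = 7.616e+08.
L_eq = 10·log₁₀(7.616e+08/15.6) = 76.89 dB.

77 dB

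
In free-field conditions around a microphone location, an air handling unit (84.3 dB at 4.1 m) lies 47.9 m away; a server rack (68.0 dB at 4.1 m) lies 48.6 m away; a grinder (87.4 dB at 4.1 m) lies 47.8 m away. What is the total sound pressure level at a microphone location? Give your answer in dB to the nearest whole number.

Propagate each source to the receiver with L = L_ref − 20·log₁₀(r/r_ref), then add intensities.
air handling unit: 84.3 − 20·log₁₀(47.9/4.1) = 84.3 − 21.35 = 62.95 dB.
server rack: 68.0 − 20·log₁₀(48.6/4.1) = 68.0 − 21.48 = 46.52 dB.
grinder: 87.4 − 20·log₁₀(47.8/4.1) = 87.4 − 21.33 = 66.07 dB.
Σ 10^(L/10) = 6.060e+06 → L_total = 10·log₁₀(6.060e+06) = 67.82 dB.

68 dB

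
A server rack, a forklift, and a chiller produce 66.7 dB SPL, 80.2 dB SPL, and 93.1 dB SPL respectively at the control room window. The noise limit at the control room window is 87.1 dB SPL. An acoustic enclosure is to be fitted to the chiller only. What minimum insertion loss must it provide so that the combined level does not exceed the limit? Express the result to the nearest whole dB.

Everything except the chiller sums to 10^(66.7/10) + 10^(80.2/10) = 1.094e+08 in linear terms, 80.39 dB SPL.
To meet 87.1 dB SPL overall, the treated chiller may contribute at most 10^(87.1/10) − 1.094e+08 = 4.035e+08, i.e. 86.06 dB SPL.
Required insertion loss = 93.1 − 86.06 = 7.04 dB.

7 dB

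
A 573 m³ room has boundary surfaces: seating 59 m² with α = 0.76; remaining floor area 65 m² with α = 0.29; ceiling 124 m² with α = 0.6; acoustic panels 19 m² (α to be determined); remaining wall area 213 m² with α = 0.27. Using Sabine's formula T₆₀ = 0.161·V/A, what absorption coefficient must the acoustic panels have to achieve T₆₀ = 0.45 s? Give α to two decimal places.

A = 0.161·V/T₆₀ = 0.161·573/0.45 = 205.01 m² sabins.
Absorption from the other surfaces = 59·0.76 + 65·0.29 + 124·0.6 + 213·0.27 = 195.60 m², so the acoustic panels must supply 9.41 m² over 19 m².
α = 9.41/19 = 0.495.

0.50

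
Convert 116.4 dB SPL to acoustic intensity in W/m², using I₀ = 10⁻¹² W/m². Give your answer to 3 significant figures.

I = I₀·10^(L/10) = 10⁻¹² × 10^(116.4/10) = 10^(-0.360).

0.437 W/m²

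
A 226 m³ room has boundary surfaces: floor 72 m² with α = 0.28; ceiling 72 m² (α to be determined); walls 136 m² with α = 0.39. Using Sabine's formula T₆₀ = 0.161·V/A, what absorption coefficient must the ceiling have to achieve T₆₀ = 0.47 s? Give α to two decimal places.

From T₆₀ = 0.161·V/A, the target T₆₀ = 0.47 s needs A = 0.161·226/0.47 = 77.42 m².
Absorption from the other surfaces = 72·0.28 + 136·0.39 = 73.20 m², so the ceiling must supply 4.22 m² over 72 m².
α = 4.22/72 = 0.059.

0.06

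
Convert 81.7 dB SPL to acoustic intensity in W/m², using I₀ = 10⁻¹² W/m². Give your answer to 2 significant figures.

I/I₀ = 10^(81.7/10) = 1.479e+08, so I = 1.479e+08 × 10⁻¹² W/m².

0.00015 W/m²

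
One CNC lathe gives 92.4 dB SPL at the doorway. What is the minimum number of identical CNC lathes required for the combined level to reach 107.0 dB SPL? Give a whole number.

29

The shortfall is 107.0 − 92.4 = 14.6 dB, and N units add 10·log₁₀ N, so need 10·log₁₀ N ≥ 14.6.
N ≥ 10^(14.6/10) = 28.840, so N = 29.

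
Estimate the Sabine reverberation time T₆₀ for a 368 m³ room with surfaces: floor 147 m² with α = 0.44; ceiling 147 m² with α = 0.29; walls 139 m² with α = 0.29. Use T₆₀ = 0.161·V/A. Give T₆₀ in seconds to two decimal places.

Total absorption A = 147·0.44 + 147·0.29 + 139·0.29 = 147.62 m² sabins.
T₆₀ = 0.161·V/A = 0.161·368/147.62 = 0.401 s.

0.40 s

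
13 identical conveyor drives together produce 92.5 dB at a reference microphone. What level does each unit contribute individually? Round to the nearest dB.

13 equal contributions raise the level by 10·log₁₀ 13 = 11.139 dB, so each unit alone gives 92.5 − 11.139.

81 dB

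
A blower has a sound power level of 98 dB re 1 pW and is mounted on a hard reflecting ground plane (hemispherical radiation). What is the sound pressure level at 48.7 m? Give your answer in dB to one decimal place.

Free-field hemispherical radiation: L_p = L_w − 10·log₁₀(2π·r²), r = 48.7 m.
2π·r² = 1.49e+04 m², 10·log₁₀ of that is 41.732 dB.
L_p = 98 − 41.732 = 56.27 dB.

56.3 dB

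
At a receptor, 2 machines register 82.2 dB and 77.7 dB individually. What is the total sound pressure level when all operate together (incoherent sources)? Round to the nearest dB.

84 dB

Incoherent sources combine by intensity addition: L_total = 10·log₁₀(Σ 10^(L_i/10)).
Σ 10^(L/10) = 10^(82.2/10) + 10^(77.7/10) = 2.248e+08.
L_total = 10·log₁₀(2.248e+08) = 83.52 dB.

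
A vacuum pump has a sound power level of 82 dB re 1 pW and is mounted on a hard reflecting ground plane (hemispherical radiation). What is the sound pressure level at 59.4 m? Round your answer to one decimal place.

38.5 dB

Free-field hemispherical radiation: L_p = L_w − 10·log₁₀(2π·r²), r = 59.4 m.
2π·r² = 2.217e+04 m², 10·log₁₀ of that is 43.458 dB.
L_p = 82 − 43.458 = 38.54 dB.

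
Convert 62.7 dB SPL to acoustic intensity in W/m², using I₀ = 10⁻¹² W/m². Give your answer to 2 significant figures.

1.9e-06 W/m²

I = I₀·10^(L/10) = 10⁻¹² × 10^(62.7/10) = 10^(-5.730).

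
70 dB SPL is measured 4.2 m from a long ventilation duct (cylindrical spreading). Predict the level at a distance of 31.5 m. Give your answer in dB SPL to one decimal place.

For a line source, L₂ = L₁ − 10·log₁₀(r₂/r₁).
L₂ = 70 − 10·log₁₀(31.5/4.2) = 70 − 8.751 = 61.25 dB SPL.

61.2 dB SPL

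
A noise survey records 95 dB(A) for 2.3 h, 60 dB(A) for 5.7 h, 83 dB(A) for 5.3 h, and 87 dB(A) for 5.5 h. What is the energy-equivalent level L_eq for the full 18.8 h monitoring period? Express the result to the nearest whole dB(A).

L_eq = 10·log₁₀[(1/T)·Σ tᵢ·10^(Lᵢ/10)] with T = 18.8 h.
Σ tᵢ·10^(Lᵢ/10) = 2.3·10^(95/10) + 5.7·10^(60/10) + 5.3·10^(83/10) + 5.5·10^(87/10) = 1.109e+10.
L_eq = 10·log₁₀(1.109e+10/18.8) = 87.71 dB(A).

88 dB(A)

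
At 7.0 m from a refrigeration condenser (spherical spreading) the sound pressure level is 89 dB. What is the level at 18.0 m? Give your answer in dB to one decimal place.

80.8 dB

Point-source attenuation: ΔL = 20·log₁₀(r₂/r₁) = 20·log₁₀(18.0/7.0) = 8.203 dB.
L₂ = 89 − 20·log₁₀(18.0/7.0) = 89 − 8.203 = 80.80 dB.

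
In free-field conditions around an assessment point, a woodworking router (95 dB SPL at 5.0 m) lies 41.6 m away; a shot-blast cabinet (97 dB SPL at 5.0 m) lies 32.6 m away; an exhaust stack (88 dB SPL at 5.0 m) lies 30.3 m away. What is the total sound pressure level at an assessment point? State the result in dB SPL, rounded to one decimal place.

Apply inverse-square spreading to bring every level to the receiver, then sum 10^(L/10).
woodworking router: 95 − 20·log₁₀(41.6/5.0) = 95 − 18.40 = 76.60 dB SPL.
shot-blast cabinet: 97 − 20·log₁₀(32.6/5.0) = 97 − 16.28 = 80.72 dB SPL.
exhaust stack: 88 − 20·log₁₀(30.3/5.0) = 88 − 15.65 = 72.35 dB SPL.
Σ 10^(L/10) = 1.808e+08 → L_total = 10·log₁₀(1.808e+08) = 82.57 dB SPL.

82.6 dB SPL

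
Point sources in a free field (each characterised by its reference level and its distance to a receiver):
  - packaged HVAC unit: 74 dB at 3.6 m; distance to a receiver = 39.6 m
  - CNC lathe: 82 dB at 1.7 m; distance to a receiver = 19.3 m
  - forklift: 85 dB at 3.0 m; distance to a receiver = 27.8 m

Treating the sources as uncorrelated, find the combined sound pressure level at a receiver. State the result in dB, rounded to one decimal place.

67.1 dB

First find each source's level at the receiver (point-source: −20·log₁₀(r/r_ref)), then combine on an intensity basis.
packaged HVAC unit: 74 − 20·log₁₀(39.6/3.6) = 74 − 20.83 = 53.17 dB.
CNC lathe: 82 − 20·log₁₀(19.3/1.7) = 82 − 21.10 = 60.90 dB.
forklift: 85 − 20·log₁₀(27.8/3.0) = 85 − 19.34 = 65.66 dB.
Σ 10^(L/10) = 5.120e+06 → L_total = 10·log₁₀(5.120e+06) = 67.09 dB.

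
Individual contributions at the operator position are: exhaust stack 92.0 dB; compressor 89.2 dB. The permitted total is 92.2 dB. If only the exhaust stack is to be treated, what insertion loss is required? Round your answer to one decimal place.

2.8 dB

The untreated sources together contribute 10^(89.2/10) = 8.318e+08, i.e. 89.20 dB.
The limit corresponds to 10^(92.2/10) = 1.660e+09; subtracting the fixed part leaves 8.278e+08 for the exhaust stack, i.e. 89.18 dB.
Required insertion loss = 92.0 − 89.18 = 2.82 dB.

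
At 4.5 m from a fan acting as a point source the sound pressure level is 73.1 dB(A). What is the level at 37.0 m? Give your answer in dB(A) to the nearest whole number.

55 dB(A)

Point-source attenuation: ΔL = 20·log₁₀(r₂/r₁) = 20·log₁₀(37.0/4.5) = 18.300 dB.
L₂ = 73.1 − 20·log₁₀(37.0/4.5) = 73.1 − 18.300 = 54.80 dB(A).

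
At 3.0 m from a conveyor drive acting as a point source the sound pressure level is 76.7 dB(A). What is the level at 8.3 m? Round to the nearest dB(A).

For a point source, L₂ = L₁ − 20·log₁₀(r₂/r₁).
L₂ = 76.7 − 20·log₁₀(8.3/3.0) = 76.7 − 8.839 = 67.86 dB(A).

68 dB(A)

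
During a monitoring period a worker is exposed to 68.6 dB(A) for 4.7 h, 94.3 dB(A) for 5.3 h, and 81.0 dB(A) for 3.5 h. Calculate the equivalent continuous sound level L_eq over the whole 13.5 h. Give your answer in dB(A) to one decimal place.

90.4 dB(A)

Weight each interval's intensity by its duration and average over T = 13.5 h:
Σ tᵢ·10^(Lᵢ/10) = 4.7·10^(68.6/10) + 5.3·10^(94.3/10) + 3.5·10^(81.0/10) = 1.474e+10.
L_eq = 10·log₁₀(1.474e+10/13.5) = 90.38 dB(A).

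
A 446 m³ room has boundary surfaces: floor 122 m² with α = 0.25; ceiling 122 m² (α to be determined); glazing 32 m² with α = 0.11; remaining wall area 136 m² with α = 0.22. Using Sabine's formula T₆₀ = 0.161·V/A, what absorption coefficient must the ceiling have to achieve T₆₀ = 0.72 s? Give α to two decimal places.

0.29

A = 0.161·V/T₆₀ = 0.161·446/0.72 = 99.73 m² sabins.
Absorption from the other surfaces = 122·0.25 + 32·0.11 + 136·0.22 = 63.94 m², so the ceiling must supply 35.79 m² over 122 m².
α = 35.79/122 = 0.293.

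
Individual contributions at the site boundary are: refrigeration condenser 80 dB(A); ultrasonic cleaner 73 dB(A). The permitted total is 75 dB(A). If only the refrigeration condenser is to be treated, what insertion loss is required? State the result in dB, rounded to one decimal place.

Fixed contribution from the other source: Σ 10^(L/10) = 10^(73/10) = 1.995e+07 (73.00 dB(A)).
To meet 75 dB(A) overall, the treated refrigeration condenser may contribute at most 10^(75/10) − 1.995e+07 = 1.167e+07, i.e. 70.67 dB(A).
Required insertion loss = 80 − 70.67 = 9.33 dB.

9.3 dB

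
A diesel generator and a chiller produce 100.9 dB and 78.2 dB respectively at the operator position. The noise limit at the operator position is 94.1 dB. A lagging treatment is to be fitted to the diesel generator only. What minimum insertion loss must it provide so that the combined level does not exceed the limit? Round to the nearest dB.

Everything except the diesel generator sums to 10^(78.2/10) = 6.607e+07 in linear terms, 78.20 dB.
The limit corresponds to 10^(94.1/10) = 2.570e+09; subtracting the fixed part leaves 2.504e+09 for the diesel generator, i.e. 93.99 dB.
So the diesel generator must be reduced from 100.9 to 93.99 dB: IL = 6.91 dB.

7 dB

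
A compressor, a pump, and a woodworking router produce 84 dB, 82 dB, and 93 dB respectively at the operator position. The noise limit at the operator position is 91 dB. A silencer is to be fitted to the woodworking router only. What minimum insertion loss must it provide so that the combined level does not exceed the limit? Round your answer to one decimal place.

3.7 dB

The untreated sources together contribute 10^(84/10) + 10^(82/10) = 4.097e+08, i.e. 86.12 dB.
The limit corresponds to 10^(91/10) = 1.259e+09; subtracting the fixed part leaves 8.492e+08 for the woodworking router, i.e. 89.29 dB.
So the woodworking router must be reduced from 93 to 89.29 dB: IL = 3.71 dB.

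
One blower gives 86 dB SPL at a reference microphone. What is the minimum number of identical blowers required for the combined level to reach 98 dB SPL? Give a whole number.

16

Need L₁ + 10·log₁₀ N ≥ 98, i.e. log₁₀ N ≥ 1.20.
N ≥ 10^(12.0/10) = 15.849, so N = 16.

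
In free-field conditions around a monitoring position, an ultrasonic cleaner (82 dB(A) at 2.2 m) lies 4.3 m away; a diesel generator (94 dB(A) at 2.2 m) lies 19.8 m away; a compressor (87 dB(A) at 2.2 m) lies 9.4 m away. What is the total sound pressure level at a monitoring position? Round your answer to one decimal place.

80.0 dB(A)

First find each source's level at the receiver (point-source: −20·log₁₀(r/r_ref)), then combine on an intensity basis.
ultrasonic cleaner: 82 − 20·log₁₀(4.3/2.2) = 82 − 5.82 = 76.18 dB(A).
diesel generator: 94 − 20·log₁₀(19.8/2.2) = 94 − 19.08 = 74.92 dB(A).
compressor: 87 − 20·log₁₀(9.4/2.2) = 87 − 12.61 = 74.39 dB(A).
Σ 10^(L/10) = 9.995e+07 → L_total = 10·log₁₀(9.995e+07) = 80.00 dB(A).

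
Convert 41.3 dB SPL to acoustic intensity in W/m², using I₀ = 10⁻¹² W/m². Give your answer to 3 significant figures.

1.35e-08 W/m²

I/I₀ = 10^(41.3/10) = 1.349e+04, so I = 1.349e+04 × 10⁻¹² W/m².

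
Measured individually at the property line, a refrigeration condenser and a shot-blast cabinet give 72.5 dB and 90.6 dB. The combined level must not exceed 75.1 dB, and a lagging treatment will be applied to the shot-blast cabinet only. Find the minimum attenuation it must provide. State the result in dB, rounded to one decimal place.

19.0 dB

Everything except the shot-blast cabinet sums to 10^(72.5/10) = 1.778e+07 in linear terms, 72.50 dB.
To meet 75.1 dB overall, the treated shot-blast cabinet may contribute at most 10^(75.1/10) − 1.778e+07 = 1.458e+07, i.e. 71.64 dB.
So the shot-blast cabinet must be reduced from 90.6 to 71.64 dB: IL = 18.96 dB.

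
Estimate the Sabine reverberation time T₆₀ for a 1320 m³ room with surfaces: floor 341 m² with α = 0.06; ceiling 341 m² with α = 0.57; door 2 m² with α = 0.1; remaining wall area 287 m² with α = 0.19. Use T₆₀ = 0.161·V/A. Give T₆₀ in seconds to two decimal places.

0.79 s

Summing Sᵢαᵢ: 341·0.06 + 341·0.57 + 2·0.1 + 287·0.19 = 269.56 m².
T₆₀ = 0.161 × 1320 / 269.56 = 0.788 s.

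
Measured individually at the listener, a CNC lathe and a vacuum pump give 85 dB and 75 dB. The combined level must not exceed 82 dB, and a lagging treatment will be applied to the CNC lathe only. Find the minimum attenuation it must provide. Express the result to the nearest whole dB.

The untreated sources together contribute 10^(75/10) = 3.162e+07, i.e. 75.00 dB.
The limit corresponds to 10^(82/10) = 1.585e+08; subtracting the fixed part leaves 1.269e+08 for the CNC lathe, i.e. 81.03 dB.
So the CNC lathe must be reduced from 85 to 81.03 dB: IL = 3.97 dB.

4 dB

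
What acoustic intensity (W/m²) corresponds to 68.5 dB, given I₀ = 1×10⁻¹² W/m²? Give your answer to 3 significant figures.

I/I₀ = 10^(68.5/10) = 7.079e+06, so I = 7.079e+06 × 10⁻¹² W/m².

7.08e-06 W/m²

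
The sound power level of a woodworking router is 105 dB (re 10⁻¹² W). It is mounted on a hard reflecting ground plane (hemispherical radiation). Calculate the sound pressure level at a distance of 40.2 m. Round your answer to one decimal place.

64.9 dB

Free-field hemispherical radiation: L_p = L_w − 10·log₁₀(2π·r²), r = 40.2 m.
2π·r² = 1.015e+04 m², 10·log₁₀ of that is 40.066 dB.
L_p = 105 − 40.066 = 64.93 dB.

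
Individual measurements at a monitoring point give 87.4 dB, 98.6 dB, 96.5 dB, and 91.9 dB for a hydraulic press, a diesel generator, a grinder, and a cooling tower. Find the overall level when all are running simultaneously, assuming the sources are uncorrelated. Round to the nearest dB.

For uncorrelated sources the intensities add, so convert each level to linear form, sum, and take 10·log₁₀ of the total.
Σ 10^(L/10) = 10^(87.4/10) + 10^(98.6/10) + 10^(96.5/10) + 10^(91.9/10) = 1.381e+10.
L_total = 10·log₁₀(1.381e+10) = 101.40 dB.

101 dB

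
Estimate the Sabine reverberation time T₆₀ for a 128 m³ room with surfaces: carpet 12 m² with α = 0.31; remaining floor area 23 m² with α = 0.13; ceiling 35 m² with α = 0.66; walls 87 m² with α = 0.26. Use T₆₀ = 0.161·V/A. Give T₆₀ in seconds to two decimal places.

A = Σ Sᵢαᵢ = 12·0.31 + 23·0.13 + 35·0.66 + 87·0.26 = 52.43 m².
T₆₀ = 0.161·V/A = 0.161·128/52.43 = 0.393 s.

0.39 s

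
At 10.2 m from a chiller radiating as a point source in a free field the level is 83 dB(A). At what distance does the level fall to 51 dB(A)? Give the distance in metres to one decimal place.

406.1 m

The 32.0 dB drop corresponds to a distance ratio of 10^(32.0/20) for a point source.
r₂ = 10.2·10^((83−51)/20) = 10.2·10^(32.0/20) = 406.07 m.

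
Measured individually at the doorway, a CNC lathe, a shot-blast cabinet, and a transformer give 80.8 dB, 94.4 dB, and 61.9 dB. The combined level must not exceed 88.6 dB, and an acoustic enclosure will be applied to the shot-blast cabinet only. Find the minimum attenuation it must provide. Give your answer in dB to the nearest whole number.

Fixed contribution from the other sources: Σ 10^(L/10) = 10^(80.8/10) + 10^(61.9/10) = 1.218e+08 (80.86 dB).
The limit corresponds to 10^(88.6/10) = 7.244e+08; subtracting the fixed part leaves 6.027e+08 for the shot-blast cabinet, i.e. 87.80 dB.
So the shot-blast cabinet must be reduced from 94.4 to 87.80 dB: IL = 6.60 dB.

7 dB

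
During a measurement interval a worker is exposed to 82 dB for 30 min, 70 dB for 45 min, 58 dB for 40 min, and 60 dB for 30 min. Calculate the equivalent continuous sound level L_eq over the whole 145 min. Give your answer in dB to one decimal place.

75.6 dB

Weight each interval's intensity by its duration and average over T = 145 min:
Σ tᵢ·10^(Lᵢ/10) = 30·10^(82/10) + 45·10^(70/10) + 40·10^(58/10) + 30·10^(60/10) = 5.260e+09.
L_eq = 10·log₁₀(5.260e+09/145) = 75.60 dB.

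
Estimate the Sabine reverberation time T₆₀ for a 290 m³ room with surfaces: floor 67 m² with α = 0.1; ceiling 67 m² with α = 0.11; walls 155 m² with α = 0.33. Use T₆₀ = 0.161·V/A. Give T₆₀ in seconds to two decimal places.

Total absorption A = 67·0.1 + 67·0.11 + 155·0.33 = 65.22 m² sabins.
T₆₀ = 0.161·V/A = 0.161·290/65.22 = 0.716 s.

0.72 s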